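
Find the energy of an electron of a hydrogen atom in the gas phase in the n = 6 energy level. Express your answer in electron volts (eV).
-0.3779 eV

The energy levels of a hydrogen-like atom are given by:
E_n = -13.6057 eV / n²

For n = 6:
E_6 = -13.6057 eV / 6²
E_6 = -13.6057 eV / 36
E_6 = -0.3779 eV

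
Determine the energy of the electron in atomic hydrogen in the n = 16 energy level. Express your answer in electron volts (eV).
-0.0531 eV

The energy levels of a hydrogen-like atom are given by:
E_n = -13.6057 eV / n²

For n = 16:
E_16 = -13.6057 eV / 16²
E_16 = -13.6057 eV / 256
E_16 = -0.0531 eV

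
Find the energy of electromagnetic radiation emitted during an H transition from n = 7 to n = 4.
0.57269 eV

The energy levels are E_n = -13.6057 eV / n².

Energy at n = 7: E_7 = -13.6057 / 7² = -0.27766735 eV
Energy at n = 4: E_4 = -13.6057 / 4² = -0.85035625 eV

For emission (electron falling to lower state), the photon energy is:
E_photon = E_7 - E_4 = |-0.27766735 - (-0.85035625)|
E_photon = 0.57269 eV

This energy is carried away by the emitted photon.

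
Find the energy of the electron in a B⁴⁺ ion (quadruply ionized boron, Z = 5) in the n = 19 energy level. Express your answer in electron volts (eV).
-0.9422 eV

The energy levels of a hydrogen-like atom are given by:
E_n = -13.6057 Z² / n² eV  (with Z = 5 for B⁴⁺)

For n = 19:
E_19 = -13.6057 × 5² / 19²
E_19 = -13.6057 × 25 / 361
E_19 = -0.9422 eV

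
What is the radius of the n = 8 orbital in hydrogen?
3.3867 nm (or 33.8673 Å)

The Bohr radius formula is:
r_n = n² a₀ / Z

where a₀ = 0.0529177 nm is the Bohr radius.

For H (Z = 1) at n = 8:
r_8 = 8² × 0.0529177 nm / 1
r_8 = 64 × 0.0529177 nm / 1
r_8 = 3.38673 nm / 1
r_8 = 3.3867 nm

The electron orbits at approximately 3.3867 nm from the nucleus.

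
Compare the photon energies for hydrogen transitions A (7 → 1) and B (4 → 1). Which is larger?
7 → 1

Calculate the energy for each transition:

Transition 7 → 1:
ΔE₁ = |E_1 - E_7| = |-13.6057/1² - (-13.6057/7²)|
ΔE₁ = |-13.60570000000 - (-0.27766734694)| = 13.32803265 eV

Transition 4 → 1:
ΔE₂ = |E_1 - E_4| = |-13.6057/1² - (-13.6057/4²)|
ΔE₂ = |-13.60570000000 - (-0.85035625000)| = 12.75534375 eV

Since 13.32803265 eV > 12.75534375 eV, the transition 7 → 1 emits the more energetic photon.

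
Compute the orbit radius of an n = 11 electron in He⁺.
3.2015 nm (or 32.0152 Å)

The Bohr radius formula is:
r_n = n² a₀ / Z

where a₀ = 0.0529177 nm is the Bohr radius.

For He⁺ (Z = 2) at n = 11:
r_11 = 11² × 0.0529177 nm / 2
r_11 = 121 × 0.0529177 nm / 2
r_11 = 6.40304 nm / 2
r_11 = 3.2015 nm

The electron orbits at approximately 3.2015 nm from the nucleus.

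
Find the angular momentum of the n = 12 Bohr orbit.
1.27e-33 J·s (or 12ℏ)

In the Bohr model, angular momentum is quantized:
L = nℏ

where ℏ = h/(2π) = 1.0546e-34 J·s

For n = 12:
L = 12 × 1.0546e-34 J·s
L = 1.27e-33 J·s

This can also be written as L = 12ℏ.
The angular momentum is an integer multiple of the reduced Planck constant.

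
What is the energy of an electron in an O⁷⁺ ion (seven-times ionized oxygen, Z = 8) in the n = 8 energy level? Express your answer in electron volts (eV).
-13.60570 eV

The energy levels of a hydrogen-like atom are given by:
E_n = -13.6057 Z² / n² eV  (with Z = 8 for O⁷⁺)

For n = 8:
E_8 = -13.6057 × 8² / 8²
E_8 = -13.6057 × 64 / 64
E_8 = -13.60570 eV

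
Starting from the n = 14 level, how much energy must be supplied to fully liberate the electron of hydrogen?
0.06942 eV

The ionization energy is the energy needed to remove the electron completely (n → ∞).

For hydrogen, E_n = -13.6057 eV / n².

At n = 14: E_14 = -13.6057 / 14² = -0.06941684 eV
At n = ∞: E_∞ = 0 eV

Ionization energy = E_∞ - E_14 = 0 - (-0.06941684) = 0.06941684 eV
Ionization energy ≈ 0.06942 eV

This is also called the binding energy of the electron in state n = 14.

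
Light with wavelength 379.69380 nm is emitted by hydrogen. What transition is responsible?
n = 10 → n = 2

First, find the photon energy from the wavelength (hc = 1239.84 eV·nm):
E = hc/λ = 1239.84 eV·nm / 379.69380 nm = 3.2653680 eV

The energy levels of hydrogen satisfy E_n = -13.6057 / n² eV, so an emission n_i → n_f releases
ΔE = 13.6057 × (1/n_f² − 1/n_i²) eV.

Setting ΔE equal to the photon energy:
1/n_f² − 1/n_i² = 3.2653680 / 13.6057 = 0.24000000

Since 1/n_i² must be positive, we need 1/n_f² > 0.24000000, i.e. n_f ≤ 2. For each allowed n_f, solve n_i = (1/n_f² − 0.24000000)^(−1/2) and check whether it is a whole number:
  n_f = 1: 1/n_i² = 1.00000000 − 0.24000000 = 0.76000000 → n_i = 1.147  (not an integer) ✗
  n_f = 2: 1/n_i² = 0.25000000 − 0.24000000 = 0.01000000 → n_i = 10.000  → integer, n_i = 10 ✓

Only n_f = 2 gives an integer upper level, n_i = 10.

The transition is from n = 10 to n = 2 (emission).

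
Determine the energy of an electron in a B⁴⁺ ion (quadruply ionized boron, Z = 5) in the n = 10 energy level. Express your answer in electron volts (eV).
-3.401 eV

The energy levels of a hydrogen-like atom are given by:
E_n = -13.6057 Z² / n² eV  (with Z = 5 for B⁴⁺)

For n = 10:
E_10 = -13.6057 × 5² / 10²
E_10 = -13.6057 × 25 / 100
E_10 = -3.401 eV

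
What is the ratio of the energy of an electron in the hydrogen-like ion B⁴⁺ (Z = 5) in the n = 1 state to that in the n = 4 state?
16.000000

Using E_n = -13.6057 Z² / n² eV with Z = 5:

E_1 = -13.6057 × 5² / 1² = -340.1425 / 1 = -340.142500000000 eV
E_4 = -13.6057 × 5² / 4² = -340.1425 / 16 = -21.258906250000 eV

The ratio is:
E_1/E_4 = (-340.142500000000) / (-21.258906250000)
E_1/E_4 = (-340.1425/1) / (-340.1425/16)
E_1/E_4 = 16/1
E_1/E_4 = 16.000000
(Note: the Z² factors cancel in the ratio.)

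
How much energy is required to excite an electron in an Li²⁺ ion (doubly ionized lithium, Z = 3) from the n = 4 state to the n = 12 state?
6.8029 eV

The energy levels of a hydrogen-like atom are E_n = -13.6057 Z² eV / n².

Energy at n = 4: E_4 = -13.6057 × 3² / 4² = -7.6532063 eV
Energy at n = 12: E_12 = -13.6057 × 3² / 12² = -0.8503563 eV

The excitation energy is the difference:
ΔE = E_12 - E_4
ΔE = -0.8503563 - (-7.6532063)
ΔE = 6.8029 eV

Since this is positive, energy must be absorbed (photon absorption).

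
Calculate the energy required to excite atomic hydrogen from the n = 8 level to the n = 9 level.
0.044617 eV

The energy levels of a hydrogen-like atom are E_n = -13.6057 eV / n².

Energy at n = 8: E_8 = -13.6057 / 8² = -0.212589063 eV
Energy at n = 9: E_9 = -13.6057 / 9² = -0.167971605 eV

The excitation energy is the difference:
ΔE = E_9 - E_8
ΔE = -0.167971605 - (-0.212589063)
ΔE = 0.044617 eV

Since this is positive, energy must be absorbed (photon absorption).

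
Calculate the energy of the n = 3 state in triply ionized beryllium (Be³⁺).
-24.188 eV

For hydrogen-like ions, the energy levels scale with Z²:
E_n = -13.6057 Z² / n² eV

For Be³⁺ (Z = 4) at n = 3:
E_3 = -13.6057 × 4² / 3²
E_3 = -13.6057 × 16 / 9
E_3 = -217.6912 / 9
E_3 = -24.188 eV

The energy is 16 times more negative than hydrogen at the same n due to the stronger nuclear charge.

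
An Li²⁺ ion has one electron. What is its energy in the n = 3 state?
-13.605700 eV

For hydrogen-like ions, the energy levels scale with Z²:
E_n = -13.6057 Z² / n² eV

For Li²⁺ (Z = 3) at n = 3:
E_3 = -13.6057 × 3² / 3²
E_3 = -13.6057 × 9 / 9
E_3 = -122.4513 / 9
E_3 = -13.605700 eV

The energy is 9 times more negative than hydrogen at the same n due to the stronger nuclear charge.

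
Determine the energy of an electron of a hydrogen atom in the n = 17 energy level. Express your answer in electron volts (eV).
-0.047079 eV

The energy levels of a hydrogen-like atom are given by:
E_n = -13.6057 eV / n²

For n = 17:
E_17 = -13.6057 eV / 17²
E_17 = -13.6057 eV / 289
E_17 = -0.047079 eV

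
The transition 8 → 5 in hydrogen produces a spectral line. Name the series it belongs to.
Pfund series

The spectral series in hydrogen are named based on the final (lower) energy level:
- Lyman series: n_final = 1 (ultraviolet)
- Balmer series: n_final = 2 (visible/near-UV)
- Paschen series: n_final = 3 (infrared)
- Brackett series: n_final = 4 (infrared)
- Pfund series: n_final = 5 (far infrared)

Since this transition ends at n = 5, it belongs to the Pfund series.

For reference, this 8 → 5 line has photon energy
ΔE = 13.6057 eV × (1/5² - 1/8²) = 0.3316389375 eV,
corresponding to wavelength λ = hc/ΔE = 1239.84 eV·nm / 0.3316389375 eV = 3738.5236 nm in the far infrared region.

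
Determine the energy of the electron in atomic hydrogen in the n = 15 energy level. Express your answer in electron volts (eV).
-0.06 eV

The energy levels of a hydrogen-like atom are given by:
E_n = -13.6057 eV / n²

For n = 15:
E_15 = -13.6057 eV / 15²
E_15 = -13.6057 eV / 225
E_15 = -0.06 eV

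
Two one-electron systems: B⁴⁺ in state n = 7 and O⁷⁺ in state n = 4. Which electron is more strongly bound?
O⁷⁺ at n = 4 (E = -54.42 eV)

Using E_n = -13.6057 Z² / n² eV:

B⁴⁺ (Z = 5) at n = 7:
E = -13.6057 × 5² / 7² = -13.6057 × 25 / 49 = -6.94168 eV

O⁷⁺ (Z = 8) at n = 4:
E = -13.6057 × 8² / 4² = -13.6057 × 64 / 16 = -54.42280 eV

Since -54.42280 eV < -6.94168 eV,
O⁷⁺ at n = 4 is more tightly bound (requires more energy to ionize).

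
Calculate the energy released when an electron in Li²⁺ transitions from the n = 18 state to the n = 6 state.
3.02349 eV

The energy levels are E_n = -13.6057 Z² eV / n².

Energy at n = 18: E_18 = -13.6057 × 3² / 18² = -0.37793611 eV
Energy at n = 6: E_6 = -13.6057 × 3² / 6² = -3.40142500 eV

For emission (electron falling to lower state), the photon energy is:
E_photon = E_18 - E_6 = |-0.37793611 - (-3.40142500)|
E_photon = 3.02349 eV

This energy is carried away by the emitted photon.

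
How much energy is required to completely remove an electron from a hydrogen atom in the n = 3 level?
1.51174 eV

The ionization energy is the energy needed to remove the electron completely (n → ∞).

For hydrogen, E_n = -13.6057 eV / n².

At n = 3: E_3 = -13.6057 / 3² = -1.51174444 eV
At n = ∞: E_∞ = 0 eV

Ionization energy = E_∞ - E_3 = 0 - (-1.51174444) = 1.51174444 eV
Ionization energy ≈ 1.51174 eV

This is also called the binding energy of the electron in state n = 3.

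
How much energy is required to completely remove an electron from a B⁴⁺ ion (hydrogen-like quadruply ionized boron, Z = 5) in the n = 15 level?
1.511744 eV

The ionization energy is the energy needed to remove the electron completely (n → ∞).

For a hydrogen-like ion with Z = 5, E_n = -13.6057 Z² / n² eV.

At n = 15: E_15 = -13.6057 × 5² / 15² = -1.511744444 eV
At n = ∞: E_∞ = 0 eV

Ionization energy = E_∞ - E_15 = 0 - (-1.511744444) = 1.511744444 eV
Ionization energy ≈ 1.511744 eV

This is also called the binding energy of the electron in state n = 15.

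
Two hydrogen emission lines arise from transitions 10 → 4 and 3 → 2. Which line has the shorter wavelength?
3 → 2

Calculate the energy for each transition:

Transition 10 → 4:
ΔE₁ = |E_4 - E_10| = |-13.6057/4² - (-13.6057/10²)|
ΔE₁ = |-0.85035625000 - (-0.13605700000)| = 0.71429925 eV

Transition 3 → 2:
ΔE₂ = |E_2 - E_3| = |-13.6057/2² - (-13.6057/3²)|
ΔE₂ = |-3.40142500000 - (-1.51174444444)| = 1.88968056 eV

Since 1.88968056 eV > 0.71429925 eV, the transition 3 → 2 emits the more energetic photon.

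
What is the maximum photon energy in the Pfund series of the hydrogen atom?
0.544 eV

The series limit corresponds to the transition from n = ∞ to n = 5.
This is the highest energy (shortest wavelength) transition in the Pfund series.

E_∞ = 0 eV
E_5 = -13.6057 / 5² = -0.544 eV

Energy at series limit:
ΔE = E_∞ - E_5 = 0 - (-0.544) = 0.544 eV

This energy equals the ionization energy from the n = 5 state of hydrogen.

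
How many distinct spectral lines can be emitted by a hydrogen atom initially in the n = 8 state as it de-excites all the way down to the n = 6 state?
3

The electron can occupy levels n = 6, 7, ..., 8 during de-excitation — that is m = 8 - 6 + 1 = 3 distinct levels.

The number of distinct spectral lines equals the number of ways to choose 2 of these m levels (each pair gives one possible emission transition):

Number of lines = m(m-1)/2 = 3×2/2 = 3

These correspond to all possible transitions between the 3 levels:
8 → 7, 8 → 6, 7 → 6

Each transition produces a photon with a unique energy (and thus wavelength). This count does not depend on Z.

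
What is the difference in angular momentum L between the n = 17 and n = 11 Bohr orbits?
6.33e-34 J·s (or 6ℏ)

In the Bohr model, L_n = nℏ where ℏ = 1.0546e-34 J·s.

L_17 = 17ℏ = 1.7928e-33 J·s
L_11 = 11ℏ = 1.1601e-33 J·s

ΔL = L_17 - L_11 = (17 - 11)ℏ = 6ℏ
ΔL = 6 × 1.0546e-34 J·s = 6.33e-34 J·s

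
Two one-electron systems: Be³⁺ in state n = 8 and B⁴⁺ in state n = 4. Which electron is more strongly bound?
B⁴⁺ at n = 4 (E = -21.259 eV)

Using E_n = -13.6057 Z² / n² eV:

Be³⁺ (Z = 4) at n = 8:
E = -13.6057 × 4² / 8² = -13.6057 × 16 / 64 = -3.401425 eV

B⁴⁺ (Z = 5) at n = 4:
E = -13.6057 × 5² / 4² = -13.6057 × 25 / 16 = -21.258906 eV

Since -21.258906 eV < -3.401425 eV,
B⁴⁺ at n = 4 is more tightly bound (requires more energy to ionize).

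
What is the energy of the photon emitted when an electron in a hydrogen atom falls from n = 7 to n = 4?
0.57 eV

The energy levels are E_n = -13.6057 eV / n².

Energy at n = 7: E_7 = -13.6057 / 7² = -0.27767 eV
Energy at n = 4: E_4 = -13.6057 / 4² = -0.85036 eV

For emission (electron falling to lower state), the photon energy is:
E_photon = E_7 - E_4 = |-0.27767 - (-0.85036)|
E_photon = 0.57 eV

This energy is carried away by the emitted photon.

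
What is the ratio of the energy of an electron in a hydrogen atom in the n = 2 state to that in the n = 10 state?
25.0000

Using E_n = -13.6057 Z² / n² eV with Z = 1:

E_2 = -13.6057 / 2² = -13.6057 / 4 = -3.4014250000 eV
E_10 = -13.6057 / 10² = -13.6057 / 100 = -0.1360570000 eV

The ratio is:
E_2/E_10 = (-3.4014250000) / (-0.1360570000)
E_2/E_10 = (-13.6057/4) / (-13.6057/100)
E_2/E_10 = 100/4
E_2/E_10 = 25.0000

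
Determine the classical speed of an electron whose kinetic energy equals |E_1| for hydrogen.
2.1877e+06 m/s (or 0.7297% of c)

The binding energy at n = 1 for hydrogen is:
E_1 = -13.6057/1² = -13.605700 eV
|E_1| = 13.605700 eV

Convert to Joules:
KE = 13.605700 eV × (1.602177 × 10⁻¹⁹ J/eV) = 2.179874e-18 J

Using KE = ½mv²:
v = √(2·KE/m_e)
v = √(2 × 2.179874e-18 J / 9.10938 × 10⁻³¹ kg)
v = 2.1877e+06 m/s

This is approximately 0.7297% the speed of light.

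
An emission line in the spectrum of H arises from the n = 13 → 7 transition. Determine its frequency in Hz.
4.767e+13 Hz

First, find the transition energy:
E_13 = -13.6057 / 13² = -0.0805071 eV
E_7 = -13.6057 / 7² = -0.2776673 eV
|ΔE| = |E_7 - E_13| = 0.1971602 eV

Convert to Joules: E = 0.1971602 eV × (1.602177 × 10⁻¹⁹ J/eV) = 3.15886e-20 J

Using E = hf:
f = E/h = 3.15886e-20 J / (6.62607 × 10⁻³⁴ J·s)
f = 4.767e+13 Hz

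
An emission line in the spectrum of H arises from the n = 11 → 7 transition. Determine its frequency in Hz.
3.995e+13 Hz

First, find the transition energy:
E_11 = -13.6057 / 11² = -0.11244380 eV
E_7 = -13.6057 / 7² = -0.27766735 eV
|ΔE| = |E_7 - E_11| = 0.16522355 eV

Convert to Joules: E = 0.16522355 eV × (1.602177 × 10⁻¹⁹ J/eV) = 2.64717e-20 J

Using E = hf:
f = E/h = 2.64717e-20 J / (6.62607 × 10⁻³⁴ J·s)
f = 3.995e+13 Hz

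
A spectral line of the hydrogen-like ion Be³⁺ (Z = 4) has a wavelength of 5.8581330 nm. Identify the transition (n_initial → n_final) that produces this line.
n = 6 → n = 1

First, find the photon energy from the wavelength (hc = 1239.84 eV·nm):
E = hc/λ = 1239.84 eV·nm / 5.8581330 nm = 211.64422 eV

The energy levels of Be³⁺ satisfy E_n = -13.6057 × 4² / n² eV, so an emission n_i → n_f releases
ΔE = 13.6057 × 4² × (1/n_f² − 1/n_i²) eV.

Setting ΔE equal to the photon energy:
1/n_f² − 1/n_i² = 211.64422 / (13.6057 × 4²) = 0.97222221

Since 1/n_i² must be positive, we need 1/n_f² > 0.97222221, i.e. n_f ≤ 1. For each allowed n_f, solve n_i = (1/n_f² − 0.97222221)^(−1/2) and check whether it is a whole number:
  n_f = 1: 1/n_i² = 1.00000000 − 0.97222221 = 0.02777779 → n_i = 6.000  → integer, n_i = 6 ✓

Only n_f = 1 gives an integer upper level, n_i = 6.

The transition is from n = 6 to n = 1 (emission).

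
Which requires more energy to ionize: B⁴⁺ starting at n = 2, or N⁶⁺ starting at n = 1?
N⁶⁺ at n = 1 (E = -666.679 eV)

Using E_n = -13.6057 Z² / n² eV:

B⁴⁺ (Z = 5) at n = 2:
E = -13.6057 × 5² / 2² = -13.6057 × 25 / 4 = -85.035625 eV

N⁶⁺ (Z = 7) at n = 1:
E = -13.6057 × 7² / 1² = -13.6057 × 49 / 1 = -666.679300 eV

Since -666.679300 eV < -85.035625 eV,
N⁶⁺ at n = 1 is more tightly bound (requires more energy to ionize).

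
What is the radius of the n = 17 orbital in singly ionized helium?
7.64661 nm (or 76.46611 Å)

The Bohr radius formula is:
r_n = n² a₀ / Z

where a₀ = 0.05291772 nm is the Bohr radius.

For He⁺ (Z = 2) at n = 17:
r_17 = 17² × 0.05291772 nm / 2
r_17 = 289 × 0.05291772 nm / 2
r_17 = 15.293221 nm / 2
r_17 = 7.64661 nm

The electron orbits at approximately 7.64661 nm from the nucleus.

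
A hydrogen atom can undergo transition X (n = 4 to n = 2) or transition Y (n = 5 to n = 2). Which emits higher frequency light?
5 → 2

Calculate the energy for each transition:

Transition 4 → 2:
ΔE₁ = |E_2 - E_4| = |-13.6057/2² - (-13.6057/4²)|
ΔE₁ = |-3.40142500000 - (-0.85035625000)| = 2.55106875 eV

Transition 5 → 2:
ΔE₂ = |E_2 - E_5| = |-13.6057/2² - (-13.6057/5²)|
ΔE₂ = |-3.40142500000 - (-0.54422800000)| = 2.85719700 eV

Since 2.85719700 eV > 2.55106875 eV, the transition 5 → 2 emits the more energetic photon.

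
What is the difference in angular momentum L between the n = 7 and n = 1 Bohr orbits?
6.327e-34 J·s (or 6ℏ)

In the Bohr model, L_n = nℏ where ℏ = 1.05457e-34 J·s.

L_7 = 7ℏ = 7.38199e-34 J·s
L_1 = 1ℏ = 1.05457e-34 J·s

ΔL = L_7 - L_1 = (7 - 1)ℏ = 6ℏ
ΔL = 6 × 1.05457e-34 J·s = 6.327e-34 J·s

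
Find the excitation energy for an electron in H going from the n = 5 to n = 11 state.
0.4318 eV

The energy levels of a hydrogen-like atom are E_n = -13.6057 eV / n².

Energy at n = 5: E_5 = -13.6057 / 5² = -0.5442280 eV
Energy at n = 11: E_11 = -13.6057 / 11² = -0.1124438 eV

The excitation energy is the difference:
ΔE = E_11 - E_5
ΔE = -0.1124438 - (-0.5442280)
ΔE = 0.4318 eV

Since this is positive, energy must be absorbed (photon absorption).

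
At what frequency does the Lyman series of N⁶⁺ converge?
1.61202e+17 Hz

The series limit corresponds to the transition from n = ∞ to n = 1.
This is the highest energy (shortest wavelength) transition in the Lyman series.

E_∞ = 0 eV
E_1 = -13.6057 × 7² / 1² = -666.6793000 eV

Energy at series limit:
ΔE = E_∞ - E_1 = 0 - (-666.6793000) = 666.6793000 eV
E = 666.6793000 eV × (1.602177 × 10⁻¹⁹ J/eV) = 1.0681382e-16 J
f = E/h = 1.0681382e-16 J / (6.62607 × 10⁻³⁴ J·s) = 1.61202e+17 Hz

This energy equals the ionization energy from the n = 1 state of N⁶⁺.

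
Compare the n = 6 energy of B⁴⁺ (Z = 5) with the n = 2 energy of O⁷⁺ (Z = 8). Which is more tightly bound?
O⁷⁺ at n = 2 (E = -217.6912 eV)

Using E_n = -13.6057 Z² / n² eV:

B⁴⁺ (Z = 5) at n = 6:
E = -13.6057 × 5² / 6² = -13.6057 × 25 / 36 = -9.4484028 eV

O⁷⁺ (Z = 8) at n = 2:
E = -13.6057 × 8² / 2² = -13.6057 × 64 / 4 = -217.6912000 eV

Since -217.6912000 eV < -9.4484028 eV,
O⁷⁺ at n = 2 is more tightly bound (requires more energy to ionize).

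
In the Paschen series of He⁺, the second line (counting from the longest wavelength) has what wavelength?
320.367 nm

The lines of a series are numbered from the longest wavelength (smallest ΔE) outward; the second line is the transition from n = n_f + 2 to n_f.
The Paschen series has all transitions ending at n_f = 3.

For He⁺ (Z = 2), the second line (β-line) is the jump from n = 5 to n = 3:
E_5 = -13.6057 × 2² / 5² = -2.1769120 eV
E_3 = -13.6057 × 2² / 3² = -6.0469778 eV
ΔE = E_5 - E_3 = 3.8700658 eV

λ = hc/E = 1239.84 eV·nm / 3.8700658 eV
λ = 320.367 nm

This is the β-line of the Paschen series in He⁺.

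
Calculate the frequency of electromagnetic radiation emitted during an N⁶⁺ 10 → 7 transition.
1.678e+15 Hz

First, find the transition energy:
E_10 = -13.6057 × 7² / 10² = -6.6667930 eV
E_7 = -13.6057 × 7² / 7² = -13.6057000 eV
|ΔE| = |E_7 - E_10| = 6.9389070 eV

Convert to Joules: E = 6.9389070 eV × (1.602177 × 10⁻¹⁹ J/eV) = 1.11174e-18 J

Using E = hf:
f = E/h = 1.11174e-18 J / (6.62607 × 10⁻³⁴ J·s)
f = 1.678e+15 Hz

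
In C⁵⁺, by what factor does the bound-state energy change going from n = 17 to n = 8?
4.515625

Using E_n = -13.6057 Z² / n² eV with Z = 6:

E_8 = -13.6057 × 6² / 8² = -489.8052 / 64 = -7.653206250000 eV
E_17 = -13.6057 × 6² / 17² = -489.8052 / 289 = -1.694827681661 eV

The ratio is:
E_8/E_17 = (-7.653206250000) / (-1.694827681661)
E_8/E_17 = (-489.8052/64) / (-489.8052/289)
E_8/E_17 = 289/64
E_8/E_17 = 4.515625
(Note: the Z² factors cancel in the ratio.)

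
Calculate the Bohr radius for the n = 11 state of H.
6.4030 nm (or 64.0304 Å)

The Bohr radius formula is:
r_n = n² a₀ / Z

where a₀ = 0.0529177 nm is the Bohr radius.

For H (Z = 1) at n = 11:
r_11 = 11² × 0.0529177 nm / 1
r_11 = 121 × 0.0529177 nm / 1
r_11 = 6.40304 nm / 1
r_11 = 6.4030 nm

The electron orbits at approximately 6.4030 nm from the nucleus.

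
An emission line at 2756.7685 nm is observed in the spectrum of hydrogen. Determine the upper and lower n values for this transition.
n = 12 → n = 5

First, find the photon energy from the wavelength (hc = 1239.84 eV·nm):
E = hc/λ = 1239.84 eV·nm / 2756.7685 nm = 0.44974397 eV

The energy levels of hydrogen satisfy E_n = -13.6057 / n² eV, so an emission n_i → n_f releases
ΔE = 13.6057 × (1/n_f² − 1/n_i²) eV.

Setting ΔE equal to the photon energy:
1/n_f² − 1/n_i² = 0.44974397 / 13.6057 = 0.033055555

Since 1/n_i² must be positive, we need 1/n_f² > 0.033055555, i.e. n_f ≤ 5. For each allowed n_f, solve n_i = (1/n_f² − 0.033055555)^(−1/2) and check whether it is a whole number:
  n_f = 1: 1/n_i² = 1.000000000 − 0.033055555 = 0.966944445 → n_i = 1.017  (not an integer) ✗
  n_f = 2: 1/n_i² = 0.250000000 − 0.033055555 = 0.216944445 → n_i = 2.147  (not an integer) ✗
  n_f = 3: 1/n_i² = 0.111111111 − 0.033055555 = 0.078055556 → n_i = 3.579  (not an integer) ✗
  n_f = 4: 1/n_i² = 0.062500000 − 0.033055555 = 0.029444445 → n_i = 5.828  (not an integer) ✗
  n_f = 5: 1/n_i² = 0.040000000 − 0.033055555 = 0.006944445 → n_i = 12.000  → integer, n_i = 12 ✓

Only n_f = 5 gives an integer upper level, n_i = 12.

The transition is from n = 12 to n = 5 (emission).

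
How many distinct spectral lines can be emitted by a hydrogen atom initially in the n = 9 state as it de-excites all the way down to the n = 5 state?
10

The electron can occupy levels n = 5, 6, ..., 9 during de-excitation — that is m = 9 - 5 + 1 = 5 distinct levels.

The number of distinct spectral lines equals the number of ways to choose 2 of these m levels (each pair gives one possible emission transition):

Number of lines = m(m-1)/2 = 5×4/2 = 10

These correspond to all possible transitions between the 5 levels:
9 → 8, 9 → 7, 9 → 6, 9 → 5, 8 → 7, 8 → 6, 8 → 5, 7 → 6...

Each transition produces a photon with a unique energy (and thus wavelength). This count does not depend on Z.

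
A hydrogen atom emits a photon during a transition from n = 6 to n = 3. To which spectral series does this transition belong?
Paschen series

The spectral series in hydrogen are named based on the final (lower) energy level:
- Lyman series: n_final = 1 (ultraviolet)
- Balmer series: n_final = 2 (visible/near-UV)
- Paschen series: n_final = 3 (infrared)
- Brackett series: n_final = 4 (infrared)
- Pfund series: n_final = 5 (far infrared)

Since this transition ends at n = 3, it belongs to the Paschen series.

For reference, this 6 → 3 line has photon energy
ΔE = 13.6057 eV × (1/3² - 1/6²) = 1.1338083333 eV,
corresponding to wavelength λ = hc/ΔE = 1239.84 eV·nm / 1.1338083333 eV = 1093.51816 nm in the infrared region.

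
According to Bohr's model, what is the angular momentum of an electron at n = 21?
2.21460e-33 J·s (or 21ℏ)

In the Bohr model, angular momentum is quantized:
L = nℏ

where ℏ = h/(2π) = 1.0545718e-34 J·s

For n = 21:
L = 21 × 1.0545718e-34 J·s
L = 2.21460e-33 J·s

This can also be written as L = 21ℏ.
The angular momentum is an integer multiple of the reduced Planck constant.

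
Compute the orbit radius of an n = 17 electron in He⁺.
7.6466 nm (or 76.4661 Å)

The Bohr radius formula is:
r_n = n² a₀ / Z

where a₀ = 0.0529177 nm is the Bohr radius.

For He⁺ (Z = 2) at n = 17:
r_17 = 17² × 0.0529177 nm / 2
r_17 = 289 × 0.0529177 nm / 2
r_17 = 15.29322 nm / 2
r_17 = 7.6466 nm

The electron orbits at approximately 7.6466 nm from the nucleus.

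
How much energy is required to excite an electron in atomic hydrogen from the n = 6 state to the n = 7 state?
0.100 eV

The energy levels of a hydrogen-like atom are E_n = -13.6057 eV / n².

Energy at n = 6: E_6 = -13.6057 / 6² = -0.377936 eV
Energy at n = 7: E_7 = -13.6057 / 7² = -0.277667 eV

The excitation energy is the difference:
ΔE = E_7 - E_6
ΔE = -0.277667 - (-0.377936)
ΔE = 0.100 eV

Since this is positive, energy must be absorbed (photon absorption).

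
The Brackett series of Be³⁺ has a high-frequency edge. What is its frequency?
3.290e+15 Hz

The series limit corresponds to the transition from n = ∞ to n = 4.
This is the highest energy (shortest wavelength) transition in the Brackett series.

E_∞ = 0 eV
E_4 = -13.6057 × 4² / 4² = -13.60570 eV

Energy at series limit:
ΔE = E_∞ - E_4 = 0 - (-13.60570) = 13.60570 eV
E = 13.60570 eV × (1.602177 × 10⁻¹⁹ J/eV) = 2.17987e-18 J
f = E/h = 2.17987e-18 J / (6.62607 × 10⁻³⁴ J·s) = 3.290e+15 Hz

This energy equals the ionization energy from the n = 4 state of Be³⁺.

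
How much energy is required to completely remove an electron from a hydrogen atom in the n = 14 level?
0.07 eV

The ionization energy is the energy needed to remove the electron completely (n → ∞).

For hydrogen, E_n = -13.6057 eV / n².

At n = 14: E_14 = -13.6057 / 14² = -0.06942 eV
At n = ∞: E_∞ = 0 eV

Ionization energy = E_∞ - E_14 = 0 - (-0.06942) = 0.06942 eV
Ionization energy ≈ 0.07 eV

This is also called the binding energy of the electron in state n = 14.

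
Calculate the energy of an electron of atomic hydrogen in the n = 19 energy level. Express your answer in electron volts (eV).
-0.037689 eV

The energy levels of a hydrogen-like atom are given by:
E_n = -13.6057 eV / n²

For n = 19:
E_19 = -13.6057 eV / 19²
E_19 = -13.6057 eV / 361
E_19 = -0.037689 eV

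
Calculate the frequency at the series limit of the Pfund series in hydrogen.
1.316e+14 Hz

The series limit corresponds to the transition from n = ∞ to n = 5.
This is the highest energy (shortest wavelength) transition in the Pfund series.

E_∞ = 0 eV
E_5 = -13.6057 / 5² = -0.5442280 eV

Energy at series limit:
ΔE = E_∞ - E_5 = 0 - (-0.5442280) = 0.5442280 eV
E = 0.5442280 eV × (1.602177 × 10⁻¹⁹ J/eV) = 8.71950e-20 J
f = E/h = 8.71950e-20 J / (6.62607 × 10⁻³⁴ J·s) = 1.316e+14 Hz

This energy equals the ionization energy from the n = 5 state of hydrogen.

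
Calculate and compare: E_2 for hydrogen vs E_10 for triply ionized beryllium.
H at n = 2 (E = -3.401425 eV)

Using E_n = -13.6057 Z² / n² eV:

H (Z = 1) at n = 2:
E = -13.6057 × 1² / 2² = -13.6057 × 1 / 4 = -3.401425000 eV

Be³⁺ (Z = 4) at n = 10:
E = -13.6057 × 4² / 10² = -13.6057 × 16 / 100 = -2.176912000 eV

Since -3.401425000 eV < -2.176912000 eV,
H at n = 2 is more tightly bound (requires more energy to ionize).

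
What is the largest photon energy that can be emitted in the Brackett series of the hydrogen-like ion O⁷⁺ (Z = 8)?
54.4228 eV

The series limit corresponds to the transition from n = ∞ to n = 4.
This is the highest energy (shortest wavelength) transition in the Brackett series.

E_∞ = 0 eV
E_4 = -13.6057 × 8² / 4² = -54.4228 eV

Energy at series limit:
ΔE = E_∞ - E_4 = 0 - (-54.4228) = 54.4228 eV

This energy equals the ionization energy from the n = 4 state of O⁷⁺.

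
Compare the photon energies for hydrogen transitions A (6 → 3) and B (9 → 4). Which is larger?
6 → 3

Calculate the energy for each transition:

Transition 6 → 3:
ΔE₁ = |E_3 - E_6| = |-13.6057/3² - (-13.6057/6²)|
ΔE₁ = |-1.5117444444 - (-0.3779361111)| = 1.1338083 eV

Transition 9 → 4:
ΔE₂ = |E_4 - E_9| = |-13.6057/4² - (-13.6057/9²)|
ΔE₂ = |-0.8503562500 - (-0.1679716049)| = 0.6823846 eV

Since 1.1338083 eV > 0.6823846 eV, the transition 6 → 3 emits the more energetic photon.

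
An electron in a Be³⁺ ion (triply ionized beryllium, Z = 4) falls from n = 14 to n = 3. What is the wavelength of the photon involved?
53.726 nm

First, find the transition energy using E_n = -13.6057 Z² / n² eV:
E_14 = -13.6057 × 4² / 14² = -1.11067 eV
E_3 = -13.6057 × 4² / 3² = -24.18791 eV

Photon energy: |ΔE| = |E_3 - E_14| = 23.07724 eV

Convert to wavelength using E = hc/λ with hc = 1239.84 eV·nm:
λ = hc/E = 1239.84 eV·nm / 23.07724 eV
λ = 53.726 nm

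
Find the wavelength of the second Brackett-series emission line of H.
2624.444 nm

The lines of a series are numbered from the longest wavelength (smallest ΔE) outward; the second line is the transition from n = n_f + 2 to n_f.
The Brackett series has all transitions ending at n_f = 4.

For H, the second line (β-line) is the jump from n = 6 to n = 4:
E_6 = -13.6057 / 6² = -0.377936111 eV
E_4 = -13.6057 / 4² = -0.850356250 eV
ΔE = E_6 - E_4 = 0.472420139 eV

λ = hc/E = 1239.84 eV·nm / 0.472420139 eV
λ = 2624.444 nm

This is the β-line of the Brackett series in H.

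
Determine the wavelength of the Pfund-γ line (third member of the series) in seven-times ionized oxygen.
58.41 nm

The lines of a series are numbered from the longest wavelength (smallest ΔE) outward; the third line is the transition from n = n_f + 3 to n_f.
The Pfund series has all transitions ending at n_f = 5.

For O⁷⁺ (Z = 8), the third line (γ-line) is the jump from n = 8 to n = 5:
E_8 = -13.6057 × 8² / 8² = -13.6057 eV
E_5 = -13.6057 × 8² / 5² = -34.8306 eV
ΔE = E_8 - E_5 = 21.2249 eV

λ = hc/E = 1239.84 eV·nm / 21.2249 eV
λ = 58.41 nm

This is the γ-line of the Pfund series in O⁷⁺.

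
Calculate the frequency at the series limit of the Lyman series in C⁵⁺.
1.18e+17 Hz

The series limit corresponds to the transition from n = ∞ to n = 1.
This is the highest energy (shortest wavelength) transition in the Lyman series.

E_∞ = 0 eV
E_1 = -13.6057 × 6² / 1² = -489.80520000 eV

Energy at series limit:
ΔE = E_∞ - E_1 = 0 - (-489.80520000) = 489.80520000 eV
E = 489.80520000 eV × (1.602177 × 10⁻¹⁹ J/eV) = 7.8475e-17 J
f = E/h = 7.8475e-17 J / (6.62607 × 10⁻³⁴ J·s) = 1.18e+17 Hz

This energy equals the ionization energy from the n = 1 state of C⁵⁺.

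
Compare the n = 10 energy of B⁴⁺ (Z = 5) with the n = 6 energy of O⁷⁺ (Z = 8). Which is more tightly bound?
O⁷⁺ at n = 6 (E = -24.1879 eV)

Using E_n = -13.6057 Z² / n² eV:

B⁴⁺ (Z = 5) at n = 10:
E = -13.6057 × 5² / 10² = -13.6057 × 25 / 100 = -3.4014250 eV

O⁷⁺ (Z = 8) at n = 6:
E = -13.6057 × 8² / 6² = -13.6057 × 64 / 36 = -24.1879111 eV

Since -24.1879111 eV < -3.4014250 eV,
O⁷⁺ at n = 6 is more tightly bound (requires more energy to ionize).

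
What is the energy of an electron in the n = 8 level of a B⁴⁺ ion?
-5.3147 eV

For hydrogen-like ions, the energy levels scale with Z²:
E_n = -13.6057 Z² / n² eV

For B⁴⁺ (Z = 5) at n = 8:
E_8 = -13.6057 × 5² / 8²
E_8 = -13.6057 × 25 / 64
E_8 = -340.1425 / 64
E_8 = -5.3147 eV

The energy is 25 times more negative than hydrogen at the same n due to the stronger nuclear charge.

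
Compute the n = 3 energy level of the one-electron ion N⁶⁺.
-74.075478 eV

For hydrogen-like ions, the energy levels scale with Z²:
E_n = -13.6057 Z² / n² eV

For N⁶⁺ (Z = 7) at n = 3:
E_3 = -13.6057 × 7² / 3²
E_3 = -13.6057 × 49 / 9
E_3 = -666.6793 / 9
E_3 = -74.075478 eV

The energy is 49 times more negative than hydrogen at the same n due to the stronger nuclear charge.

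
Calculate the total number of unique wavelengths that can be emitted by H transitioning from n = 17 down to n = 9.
36

The electron can occupy levels n = 9, 10, ..., 17 during de-excitation — that is m = 17 - 9 + 1 = 9 distinct levels.

The number of distinct spectral lines equals the number of ways to choose 2 of these m levels (each pair gives one possible emission transition):

Number of lines = m(m-1)/2 = 9×8/2 = 36

These correspond to all possible transitions between the 9 levels:
17 → 16, 17 → 15, 17 → 14, 17 → 13, 17 → 12, 17 → 11, 17 → 10, 17 → 9...

Each transition produces a photon with a unique energy (and thus wavelength). This count does not depend on Z.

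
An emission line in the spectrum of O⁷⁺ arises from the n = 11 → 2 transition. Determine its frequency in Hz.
5.08974e+16 Hz

First, find the transition energy:
E_11 = -13.6057 × 8² / 11² = -7.196403 eV
E_2 = -13.6057 × 8² / 2² = -217.691200 eV
|ΔE| = |E_2 - E_11| = 210.494797 eV

Convert to Joules: E = 210.494797 eV × (1.602177 × 10⁻¹⁹ J/eV) = 3.3724992e-17 J

Using E = hf:
f = E/h = 3.3724992e-17 J / (6.62607 × 10⁻³⁴ J·s)
f = 5.08974e+16 Hz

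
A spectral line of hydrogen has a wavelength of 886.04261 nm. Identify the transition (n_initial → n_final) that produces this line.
n = 11 → n = 3

First, find the photon energy from the wavelength (hc = 1239.84 eV·nm):
E = hc/λ = 1239.84 eV·nm / 886.04261 nm = 1.3993006 eV

The energy levels of hydrogen satisfy E_n = -13.6057 / n² eV, so an emission n_i → n_f releases
ΔE = 13.6057 × (1/n_f² − 1/n_i²) eV.

Setting ΔE equal to the photon energy:
1/n_f² − 1/n_i² = 1.3993006 / 13.6057 = 0.10284665

Since 1/n_i² must be positive, we need 1/n_f² > 0.10284665, i.e. n_f ≤ 3. For each allowed n_f, solve n_i = (1/n_f² − 0.10284665)^(−1/2) and check whether it is a whole number:
  n_f = 1: 1/n_i² = 1.00000000 − 0.10284665 = 0.89715335 → n_i = 1.056  (not an integer) ✗
  n_f = 2: 1/n_i² = 0.25000000 − 0.10284665 = 0.14715335 → n_i = 2.607  (not an integer) ✗
  n_f = 3: 1/n_i² = 0.11111111 − 0.10284665 = 0.00826446 → n_i = 11.000  → integer, n_i = 11 ✓

Only n_f = 3 gives an integer upper level, n_i = 11.

The transition is from n = 11 to n = 3 (emission).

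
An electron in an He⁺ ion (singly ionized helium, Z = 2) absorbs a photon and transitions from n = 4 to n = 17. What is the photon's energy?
3.213111 eV

The energy levels of a hydrogen-like atom are E_n = -13.6057 Z² eV / n².

Energy at n = 4: E_4 = -13.6057 × 2² / 4² = -3.401425000 eV
Energy at n = 17: E_17 = -13.6057 × 2² / 17² = -0.188314187 eV

The excitation energy is the difference:
ΔE = E_17 - E_4
ΔE = -0.188314187 - (-3.401425000)
ΔE = 3.213111 eV

Since this is positive, energy must be absorbed (photon absorption).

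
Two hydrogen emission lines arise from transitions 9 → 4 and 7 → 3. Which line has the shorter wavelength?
7 → 3

Calculate the energy for each transition:

Transition 9 → 4:
ΔE₁ = |E_4 - E_9| = |-13.6057/4² - (-13.6057/9²)|
ΔE₁ = |-0.850356250 - (-0.167971605)| = 0.682385 eV

Transition 7 → 3:
ΔE₂ = |E_3 - E_7| = |-13.6057/3² - (-13.6057/7²)|
ΔE₂ = |-1.511744444 - (-0.277667347)| = 1.234077 eV

Since 1.234077 eV > 0.682385 eV, the transition 7 → 3 emits the more energetic photon.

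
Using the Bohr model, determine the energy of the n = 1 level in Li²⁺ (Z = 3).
-122.451 eV

For hydrogen-like ions, the energy levels scale with Z²:
E_n = -13.6057 Z² / n² eV

For Li²⁺ (Z = 3) at n = 1:
E_1 = -13.6057 × 3² / 1²
E_1 = -13.6057 × 9 / 1
E_1 = -122.4513 / 1
E_1 = -122.451 eV

The energy is 9 times more negative than hydrogen at the same n due to the stronger nuclear charge.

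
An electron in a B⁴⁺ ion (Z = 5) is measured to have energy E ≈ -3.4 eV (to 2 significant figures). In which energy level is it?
n = 10

The exact energy levels follow E_n = -13.6057 Z² / n² eV with Z = 5.

The measured value (-3.4 eV) is reported to only 2 significant figures, so we must test candidate n values and see which one matches to that precision.

Candidate energies:
  n = 8:  E = -13.6057 × 5² / 8² = -5.31473 eV
  n = 9:  E = -13.6057 × 5² / 9² = -4.19929 eV
  n = 10:  E = -13.6057 × 5² / 10² = -3.40143 eV  ← matches
  n = 11:  E = -13.6057 × 5² / 11² = -2.81110 eV
  n = 12:  E = -13.6057 × 5² / 12² = -2.36210 eV

Checking against the measurement of -3.4 eV (2 sig figs), only n = 10 agrees:
E_10 = -3.40143 eV, which rounds to -3.4 eV ✓

Therefore n = 10.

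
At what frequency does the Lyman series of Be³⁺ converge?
5.264e+16 Hz

The series limit corresponds to the transition from n = ∞ to n = 1.
This is the highest energy (shortest wavelength) transition in the Lyman series.

E_∞ = 0 eV
E_1 = -13.6057 × 4² / 1² = -217.691200 eV

Energy at series limit:
ΔE = E_∞ - E_1 = 0 - (-217.691200) = 217.691200 eV
E = 217.691200 eV × (1.602177 × 10⁻¹⁹ J/eV) = 3.48780e-17 J
f = E/h = 3.48780e-17 J / (6.62607 × 10⁻³⁴ J·s) = 5.264e+16 Hz

This energy equals the ionization energy from the n = 1 state of Be³⁺.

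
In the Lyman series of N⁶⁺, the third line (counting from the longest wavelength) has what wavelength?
1.98371 nm

The lines of a series are numbered from the longest wavelength (smallest ΔE) outward; the third line is the transition from n = n_f + 3 to n_f.
The Lyman series has all transitions ending at n_f = 1.

For N⁶⁺ (Z = 7), the third line (γ-line) is the jump from n = 4 to n = 1:
E_4 = -13.6057 × 7² / 4² = -41.6674563 eV
E_1 = -13.6057 × 7² / 1² = -666.6793000 eV
ΔE = E_4 - E_1 = 625.0118437 eV

λ = hc/E = 1239.84 eV·nm / 625.0118437 eV
λ = 1.98371 nm

This is the γ-line of the Lyman series in N⁶⁺.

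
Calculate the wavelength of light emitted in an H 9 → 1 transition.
92.266 nm

First, find the transition energy using E_n = -13.6057 / n² eV:
E_9 = -13.6057 / 9² = -0.16797 eV
E_1 = -13.6057 / 1² = -13.60570 eV

Photon energy: |ΔE| = |E_1 - E_9| = 13.43773 eV

Convert to wavelength using E = hc/λ with hc = 1239.84 eV·nm:
λ = hc/E = 1239.84 eV·nm / 13.43773 eV
λ = 92.266 nm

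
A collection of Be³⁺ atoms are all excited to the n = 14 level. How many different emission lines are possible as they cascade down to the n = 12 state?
3

The electron can occupy levels n = 12, 13, ..., 14 during de-excitation — that is m = 14 - 12 + 1 = 3 distinct levels.

The number of distinct spectral lines equals the number of ways to choose 2 of these m levels (each pair gives one possible emission transition):

Number of lines = m(m-1)/2 = 3×2/2 = 3

These correspond to all possible transitions between the 3 levels:
14 → 13, 14 → 12, 13 → 12

Each transition produces a photon with a unique energy (and thus wavelength). This count does not depend on Z.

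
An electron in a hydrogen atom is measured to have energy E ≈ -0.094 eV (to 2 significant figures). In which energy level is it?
n = 12

The exact energy levels follow E_n = -13.6057 eV / n².

The measured value (-0.094 eV) is reported to only 2 significant figures, so we must test candidate n values and see which one matches to that precision.

Candidate energies:
  n = 10:  E = -13.6057/10² = -0.136057 eV
  n = 11:  E = -13.6057/11² = -0.112444 eV
  n = 12:  E = -13.6057/12² = -0.094484 eV  ← matches
  n = 13:  E = -13.6057/13² = -0.080507 eV
  n = 14:  E = -13.6057/14² = -0.069417 eV

Checking against the measurement of -0.094 eV (2 sig figs), only n = 12 agrees:
E_12 = -0.094484 eV, which rounds to -0.094 eV ✓

Therefore n = 12.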